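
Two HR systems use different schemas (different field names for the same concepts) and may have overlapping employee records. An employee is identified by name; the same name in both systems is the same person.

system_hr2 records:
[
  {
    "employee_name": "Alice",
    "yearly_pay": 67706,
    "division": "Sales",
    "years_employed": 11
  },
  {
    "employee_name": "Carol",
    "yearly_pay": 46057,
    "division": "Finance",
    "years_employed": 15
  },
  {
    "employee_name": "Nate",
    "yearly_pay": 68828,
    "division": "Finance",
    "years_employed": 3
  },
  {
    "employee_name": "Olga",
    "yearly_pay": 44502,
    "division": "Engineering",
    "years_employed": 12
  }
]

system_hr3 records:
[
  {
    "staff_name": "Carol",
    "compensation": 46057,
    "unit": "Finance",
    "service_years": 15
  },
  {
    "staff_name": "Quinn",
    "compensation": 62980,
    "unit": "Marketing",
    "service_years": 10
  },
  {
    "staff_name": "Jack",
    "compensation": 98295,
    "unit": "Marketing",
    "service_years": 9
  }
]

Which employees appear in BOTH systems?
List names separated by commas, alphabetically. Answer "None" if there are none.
Carol

Schema mapping: "employee_name" (system_hr2) = "staff_name" (system_hr3) = employee name

Names in system_hr2: ['Alice', 'Carol', 'Nate', 'Olga']
Names in system_hr3: ['Carol', 'Jack', 'Quinn']

Intersection: ['Carol']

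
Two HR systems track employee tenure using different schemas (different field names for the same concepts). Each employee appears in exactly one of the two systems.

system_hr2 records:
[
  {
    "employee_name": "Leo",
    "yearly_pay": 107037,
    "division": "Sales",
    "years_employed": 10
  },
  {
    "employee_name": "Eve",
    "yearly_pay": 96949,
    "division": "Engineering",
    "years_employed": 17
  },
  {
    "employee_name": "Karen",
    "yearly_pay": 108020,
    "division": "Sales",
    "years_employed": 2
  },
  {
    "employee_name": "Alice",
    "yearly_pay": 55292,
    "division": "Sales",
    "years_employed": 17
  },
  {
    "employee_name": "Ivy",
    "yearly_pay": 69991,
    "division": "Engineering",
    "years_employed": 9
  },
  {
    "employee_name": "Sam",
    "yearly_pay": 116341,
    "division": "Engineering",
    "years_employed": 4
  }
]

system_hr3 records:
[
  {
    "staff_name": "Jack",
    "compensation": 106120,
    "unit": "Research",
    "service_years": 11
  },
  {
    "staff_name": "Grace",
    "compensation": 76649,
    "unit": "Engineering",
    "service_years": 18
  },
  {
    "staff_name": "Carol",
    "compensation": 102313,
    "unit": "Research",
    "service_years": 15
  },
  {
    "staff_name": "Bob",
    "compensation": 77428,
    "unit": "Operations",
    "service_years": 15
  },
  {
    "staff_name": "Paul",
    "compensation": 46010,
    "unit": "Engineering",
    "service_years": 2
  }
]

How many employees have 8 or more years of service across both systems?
8

Reconcile schemas: "years_employed" (system_hr2) = "service_years" (system_hr3) = years of service

From system_hr2: 4 employees with >= 8 years
From system_hr3: 4 employees with >= 8 years

Total: 4 + 4 = 8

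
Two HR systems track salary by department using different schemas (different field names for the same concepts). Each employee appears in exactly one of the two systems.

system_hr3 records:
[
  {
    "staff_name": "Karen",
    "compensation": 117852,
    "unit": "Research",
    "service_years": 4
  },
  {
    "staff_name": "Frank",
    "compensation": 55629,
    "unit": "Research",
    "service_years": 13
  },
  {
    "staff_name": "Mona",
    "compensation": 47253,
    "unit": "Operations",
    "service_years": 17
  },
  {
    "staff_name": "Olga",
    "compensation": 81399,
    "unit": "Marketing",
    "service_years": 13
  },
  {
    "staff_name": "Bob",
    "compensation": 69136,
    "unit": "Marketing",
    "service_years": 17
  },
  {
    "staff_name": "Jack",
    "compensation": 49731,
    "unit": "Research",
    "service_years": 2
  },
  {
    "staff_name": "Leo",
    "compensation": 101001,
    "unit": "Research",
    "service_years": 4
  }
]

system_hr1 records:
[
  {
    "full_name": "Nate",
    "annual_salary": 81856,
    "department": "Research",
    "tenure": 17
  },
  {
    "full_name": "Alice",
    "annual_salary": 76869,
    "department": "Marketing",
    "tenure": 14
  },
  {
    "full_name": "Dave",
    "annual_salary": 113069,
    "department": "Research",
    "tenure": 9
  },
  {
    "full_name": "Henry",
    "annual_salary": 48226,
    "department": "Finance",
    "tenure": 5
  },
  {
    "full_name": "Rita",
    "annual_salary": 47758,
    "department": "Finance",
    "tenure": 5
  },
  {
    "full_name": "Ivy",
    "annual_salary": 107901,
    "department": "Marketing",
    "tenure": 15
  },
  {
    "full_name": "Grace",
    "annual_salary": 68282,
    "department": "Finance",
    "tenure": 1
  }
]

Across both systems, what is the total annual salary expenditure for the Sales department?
0

Schema mappings:
- "unit" (system_hr3) = "department" (system_hr1) = department
- "compensation" (system_hr3) = "annual_salary" (system_hr1) = salary

Sales salaries from system_hr3: 0
Sales salaries from system_hr1: 0

Total: 0 + 0 = 0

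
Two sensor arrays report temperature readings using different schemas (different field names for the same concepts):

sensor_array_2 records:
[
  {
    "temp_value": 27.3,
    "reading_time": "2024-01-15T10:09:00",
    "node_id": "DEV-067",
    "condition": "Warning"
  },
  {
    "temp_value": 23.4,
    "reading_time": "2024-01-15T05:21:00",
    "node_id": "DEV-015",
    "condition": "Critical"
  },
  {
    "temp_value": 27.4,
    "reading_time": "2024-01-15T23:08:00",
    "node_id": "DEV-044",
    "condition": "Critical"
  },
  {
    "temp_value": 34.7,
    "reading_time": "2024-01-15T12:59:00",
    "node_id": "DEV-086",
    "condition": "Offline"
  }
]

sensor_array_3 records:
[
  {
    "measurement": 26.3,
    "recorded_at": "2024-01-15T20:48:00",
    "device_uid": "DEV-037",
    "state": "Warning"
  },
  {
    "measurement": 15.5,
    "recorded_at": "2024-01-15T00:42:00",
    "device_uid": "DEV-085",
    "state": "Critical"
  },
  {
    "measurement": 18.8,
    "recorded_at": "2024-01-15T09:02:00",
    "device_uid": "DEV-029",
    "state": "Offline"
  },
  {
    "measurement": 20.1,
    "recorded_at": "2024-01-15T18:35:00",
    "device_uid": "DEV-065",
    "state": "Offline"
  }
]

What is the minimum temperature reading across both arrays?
15.5

Schema mapping: "temp_value" (sensor_array_2) = "measurement" (sensor_array_3) = temperature reading

Minimum in sensor_array_2: 23.4
Minimum in sensor_array_3: 15.5

Overall minimum: min(23.4, 15.5) = 15.5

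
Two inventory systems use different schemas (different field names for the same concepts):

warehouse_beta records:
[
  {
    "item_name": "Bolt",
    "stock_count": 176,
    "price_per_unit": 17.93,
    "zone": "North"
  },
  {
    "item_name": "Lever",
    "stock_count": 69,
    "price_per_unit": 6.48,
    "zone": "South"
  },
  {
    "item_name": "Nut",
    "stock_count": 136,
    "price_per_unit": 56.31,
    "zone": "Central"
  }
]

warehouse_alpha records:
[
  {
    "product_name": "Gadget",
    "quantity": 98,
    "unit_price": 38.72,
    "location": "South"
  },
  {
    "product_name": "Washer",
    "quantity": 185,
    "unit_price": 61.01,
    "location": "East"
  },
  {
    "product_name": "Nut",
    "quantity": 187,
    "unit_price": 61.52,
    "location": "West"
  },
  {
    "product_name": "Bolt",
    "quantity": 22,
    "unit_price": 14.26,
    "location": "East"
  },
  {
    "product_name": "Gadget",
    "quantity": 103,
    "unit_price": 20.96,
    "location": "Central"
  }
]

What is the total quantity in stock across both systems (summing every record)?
976

To reconcile these schemas, identify the field holding the quantity in stock in each system:
1. In warehouse_beta it is "stock_count"
2. In warehouse_alpha it is "quantity"

From warehouse_beta: 176 + 69 + 136 = 381
From warehouse_alpha: 98 + 185 + 187 + 22 + 103 = 595

Total: 381 + 595 = 976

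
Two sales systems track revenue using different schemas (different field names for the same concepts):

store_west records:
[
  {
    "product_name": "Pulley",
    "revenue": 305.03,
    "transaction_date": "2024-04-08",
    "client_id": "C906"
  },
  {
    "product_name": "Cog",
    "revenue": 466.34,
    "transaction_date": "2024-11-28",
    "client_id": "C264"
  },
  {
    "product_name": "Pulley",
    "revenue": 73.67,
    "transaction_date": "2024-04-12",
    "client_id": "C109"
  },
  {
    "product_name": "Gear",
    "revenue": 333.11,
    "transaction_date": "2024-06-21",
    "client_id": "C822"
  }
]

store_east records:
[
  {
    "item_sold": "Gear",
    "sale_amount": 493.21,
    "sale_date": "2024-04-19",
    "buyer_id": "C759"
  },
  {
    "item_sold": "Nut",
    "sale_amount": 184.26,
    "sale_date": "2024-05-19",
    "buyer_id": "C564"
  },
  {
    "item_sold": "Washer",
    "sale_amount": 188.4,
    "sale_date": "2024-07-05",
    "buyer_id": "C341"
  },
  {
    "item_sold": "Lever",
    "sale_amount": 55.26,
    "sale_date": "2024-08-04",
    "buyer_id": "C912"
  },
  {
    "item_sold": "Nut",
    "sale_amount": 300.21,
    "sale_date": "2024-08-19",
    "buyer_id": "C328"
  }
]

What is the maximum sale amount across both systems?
493.21

Reconcile: "revenue" (store_west) = "sale_amount" (store_east) = sale amount

Maximum in store_west: 466.34
Maximum in store_east: 493.21

Overall maximum: max(466.34, 493.21) = 493.21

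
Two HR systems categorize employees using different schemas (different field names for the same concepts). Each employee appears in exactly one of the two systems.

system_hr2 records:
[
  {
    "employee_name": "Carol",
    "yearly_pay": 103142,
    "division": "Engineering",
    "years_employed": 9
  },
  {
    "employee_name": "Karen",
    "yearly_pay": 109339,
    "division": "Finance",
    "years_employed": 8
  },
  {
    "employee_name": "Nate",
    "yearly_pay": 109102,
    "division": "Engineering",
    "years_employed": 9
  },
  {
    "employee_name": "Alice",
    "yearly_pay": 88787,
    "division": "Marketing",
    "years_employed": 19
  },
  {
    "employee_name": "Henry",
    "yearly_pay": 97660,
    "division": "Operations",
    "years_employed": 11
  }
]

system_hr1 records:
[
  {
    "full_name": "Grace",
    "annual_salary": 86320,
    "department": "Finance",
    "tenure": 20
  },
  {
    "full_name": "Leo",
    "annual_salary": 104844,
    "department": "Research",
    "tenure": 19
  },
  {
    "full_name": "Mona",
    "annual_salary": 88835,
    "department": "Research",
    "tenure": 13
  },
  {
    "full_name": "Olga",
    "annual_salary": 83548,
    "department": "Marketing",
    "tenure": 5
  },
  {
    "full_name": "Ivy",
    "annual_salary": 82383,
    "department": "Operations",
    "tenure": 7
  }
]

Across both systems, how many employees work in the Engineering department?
2

Schema mapping: "division" (system_hr2) = "department" (system_hr1) = department

Engineering employees in system_hr2: 2
Engineering employees in system_hr1: 0

Total in Engineering: 2 + 0 = 2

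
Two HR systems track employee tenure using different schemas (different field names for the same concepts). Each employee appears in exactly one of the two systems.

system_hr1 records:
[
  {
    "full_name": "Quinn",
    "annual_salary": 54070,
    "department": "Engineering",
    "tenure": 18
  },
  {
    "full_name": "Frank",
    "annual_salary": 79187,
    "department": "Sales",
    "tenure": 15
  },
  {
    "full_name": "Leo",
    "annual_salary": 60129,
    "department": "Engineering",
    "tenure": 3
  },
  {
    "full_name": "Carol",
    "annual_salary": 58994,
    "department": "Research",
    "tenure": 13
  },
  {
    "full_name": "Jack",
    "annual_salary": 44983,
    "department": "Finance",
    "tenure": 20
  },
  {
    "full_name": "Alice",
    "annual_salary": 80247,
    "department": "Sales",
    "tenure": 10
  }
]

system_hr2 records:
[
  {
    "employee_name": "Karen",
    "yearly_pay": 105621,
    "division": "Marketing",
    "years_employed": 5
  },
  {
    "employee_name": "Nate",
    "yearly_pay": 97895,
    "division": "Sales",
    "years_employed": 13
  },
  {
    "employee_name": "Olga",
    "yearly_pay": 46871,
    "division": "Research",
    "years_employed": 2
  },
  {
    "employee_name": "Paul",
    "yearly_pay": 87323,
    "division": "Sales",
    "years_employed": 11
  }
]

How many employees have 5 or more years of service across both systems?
8

Reconcile schemas: "tenure" (system_hr1) = "years_employed" (system_hr2) = years of service

From system_hr1: 5 employees with >= 5 years
From system_hr2: 3 employees with >= 5 years

Total: 5 + 3 = 8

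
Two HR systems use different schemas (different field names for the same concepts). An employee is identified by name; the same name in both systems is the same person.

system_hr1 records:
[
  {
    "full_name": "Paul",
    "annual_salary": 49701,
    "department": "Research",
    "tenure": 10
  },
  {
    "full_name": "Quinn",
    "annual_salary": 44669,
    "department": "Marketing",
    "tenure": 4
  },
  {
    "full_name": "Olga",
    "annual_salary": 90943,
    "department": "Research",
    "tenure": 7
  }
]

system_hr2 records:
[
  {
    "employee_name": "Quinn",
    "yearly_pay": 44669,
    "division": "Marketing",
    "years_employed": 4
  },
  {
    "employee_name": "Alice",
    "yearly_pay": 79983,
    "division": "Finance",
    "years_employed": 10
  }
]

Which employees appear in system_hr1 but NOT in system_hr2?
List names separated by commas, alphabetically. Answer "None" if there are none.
Olga, Paul

Schema mapping: "full_name" (system_hr1) = "employee_name" (system_hr2) = employee name

Names in system_hr1: ['Olga', 'Paul', 'Quinn']
Names in system_hr2: ['Alice', 'Quinn']

In system_hr1 but not system_hr2: ['Olga', 'Paul']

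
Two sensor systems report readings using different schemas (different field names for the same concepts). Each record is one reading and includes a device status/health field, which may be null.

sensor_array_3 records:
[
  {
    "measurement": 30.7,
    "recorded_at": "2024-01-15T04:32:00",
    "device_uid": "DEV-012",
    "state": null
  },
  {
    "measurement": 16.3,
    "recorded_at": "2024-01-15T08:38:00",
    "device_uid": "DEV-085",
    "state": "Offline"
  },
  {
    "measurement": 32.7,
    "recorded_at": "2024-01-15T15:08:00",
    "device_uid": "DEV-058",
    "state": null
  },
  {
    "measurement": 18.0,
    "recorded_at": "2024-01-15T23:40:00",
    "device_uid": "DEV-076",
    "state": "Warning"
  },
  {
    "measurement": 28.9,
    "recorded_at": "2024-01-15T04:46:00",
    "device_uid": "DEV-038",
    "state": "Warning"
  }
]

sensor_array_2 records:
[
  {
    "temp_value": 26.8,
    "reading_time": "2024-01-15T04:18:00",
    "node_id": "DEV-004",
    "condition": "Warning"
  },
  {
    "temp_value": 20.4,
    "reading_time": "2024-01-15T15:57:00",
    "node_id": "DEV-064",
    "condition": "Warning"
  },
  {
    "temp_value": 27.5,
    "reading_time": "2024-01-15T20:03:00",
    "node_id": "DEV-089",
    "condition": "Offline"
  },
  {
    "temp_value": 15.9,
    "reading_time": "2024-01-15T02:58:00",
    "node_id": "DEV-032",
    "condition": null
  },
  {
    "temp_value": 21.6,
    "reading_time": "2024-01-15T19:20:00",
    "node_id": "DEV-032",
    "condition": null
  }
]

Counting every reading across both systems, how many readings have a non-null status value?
6

Schema mapping: "state" (sensor_array_3) = "condition" (sensor_array_2) = status

Non-null in sensor_array_3: 3
Non-null in sensor_array_2: 3

Total non-null: 3 + 3 = 6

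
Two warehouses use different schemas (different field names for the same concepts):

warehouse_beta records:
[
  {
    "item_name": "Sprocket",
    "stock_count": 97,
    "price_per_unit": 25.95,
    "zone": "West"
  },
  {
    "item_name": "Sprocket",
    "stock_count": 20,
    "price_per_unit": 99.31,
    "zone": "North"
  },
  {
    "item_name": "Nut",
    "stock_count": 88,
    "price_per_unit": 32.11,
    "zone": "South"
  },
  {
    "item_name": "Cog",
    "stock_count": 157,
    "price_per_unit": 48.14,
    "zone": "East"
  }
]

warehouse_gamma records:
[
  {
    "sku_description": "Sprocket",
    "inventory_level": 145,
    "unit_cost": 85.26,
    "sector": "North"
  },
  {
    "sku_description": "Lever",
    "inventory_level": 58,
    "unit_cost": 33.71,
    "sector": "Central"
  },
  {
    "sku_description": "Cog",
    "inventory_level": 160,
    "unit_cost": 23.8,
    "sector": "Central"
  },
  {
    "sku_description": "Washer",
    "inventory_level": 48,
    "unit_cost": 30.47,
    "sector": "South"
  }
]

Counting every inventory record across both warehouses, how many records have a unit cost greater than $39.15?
3

Schema mapping: "price_per_unit" (warehouse_beta) = "unit_cost" (warehouse_gamma) = unit cost

Records > $39.15 in warehouse_beta: 2
Records > $39.15 in warehouse_gamma: 1

Total count: 2 + 1 = 3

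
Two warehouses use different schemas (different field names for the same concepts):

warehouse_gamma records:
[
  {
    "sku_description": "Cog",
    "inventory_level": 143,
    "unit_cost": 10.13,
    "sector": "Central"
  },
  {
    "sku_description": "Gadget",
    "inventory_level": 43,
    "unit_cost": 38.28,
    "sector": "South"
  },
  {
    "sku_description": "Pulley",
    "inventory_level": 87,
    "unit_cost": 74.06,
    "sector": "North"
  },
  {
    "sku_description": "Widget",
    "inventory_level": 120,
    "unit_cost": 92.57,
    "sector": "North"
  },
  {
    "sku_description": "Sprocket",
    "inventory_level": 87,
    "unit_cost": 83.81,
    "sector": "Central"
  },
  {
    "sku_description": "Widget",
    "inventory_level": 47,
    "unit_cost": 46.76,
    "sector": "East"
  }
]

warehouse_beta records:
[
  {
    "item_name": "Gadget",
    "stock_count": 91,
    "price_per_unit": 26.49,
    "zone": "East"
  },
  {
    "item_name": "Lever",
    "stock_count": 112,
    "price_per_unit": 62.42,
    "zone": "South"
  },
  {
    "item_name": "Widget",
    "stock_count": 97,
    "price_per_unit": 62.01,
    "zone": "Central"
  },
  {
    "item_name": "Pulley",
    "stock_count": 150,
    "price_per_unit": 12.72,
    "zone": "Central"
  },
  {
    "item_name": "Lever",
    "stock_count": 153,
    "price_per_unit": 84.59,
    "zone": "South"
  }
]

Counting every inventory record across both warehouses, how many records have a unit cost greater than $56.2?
6

Schema mapping: "unit_cost" (warehouse_gamma) = "price_per_unit" (warehouse_beta) = unit cost

Records > $56.2 in warehouse_gamma: 3
Records > $56.2 in warehouse_beta: 3

Total count: 3 + 3 = 6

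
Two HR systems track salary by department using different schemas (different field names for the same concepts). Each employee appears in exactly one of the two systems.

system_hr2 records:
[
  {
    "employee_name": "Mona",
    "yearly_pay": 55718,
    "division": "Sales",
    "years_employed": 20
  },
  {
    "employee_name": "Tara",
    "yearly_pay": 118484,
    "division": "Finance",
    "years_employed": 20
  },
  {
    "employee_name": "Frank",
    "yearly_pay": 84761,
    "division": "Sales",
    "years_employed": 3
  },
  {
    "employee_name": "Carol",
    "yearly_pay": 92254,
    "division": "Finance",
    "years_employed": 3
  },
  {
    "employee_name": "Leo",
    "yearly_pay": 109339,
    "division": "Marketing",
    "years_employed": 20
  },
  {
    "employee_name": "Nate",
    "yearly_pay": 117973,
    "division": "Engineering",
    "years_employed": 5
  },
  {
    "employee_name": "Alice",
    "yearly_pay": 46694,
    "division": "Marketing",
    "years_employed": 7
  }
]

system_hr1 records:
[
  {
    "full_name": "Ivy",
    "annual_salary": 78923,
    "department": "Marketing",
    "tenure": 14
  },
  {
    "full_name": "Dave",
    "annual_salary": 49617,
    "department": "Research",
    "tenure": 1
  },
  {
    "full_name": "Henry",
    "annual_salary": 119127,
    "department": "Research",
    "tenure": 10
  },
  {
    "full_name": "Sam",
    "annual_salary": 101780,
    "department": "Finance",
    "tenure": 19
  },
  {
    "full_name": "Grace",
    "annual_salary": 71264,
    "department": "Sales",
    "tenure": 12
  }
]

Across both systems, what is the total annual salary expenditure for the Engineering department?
117973

Schema mappings:
- "division" (system_hr2) = "department" (system_hr1) = department
- "yearly_pay" (system_hr2) = "annual_salary" (system_hr1) = salary

Engineering salaries from system_hr2: 117973
Engineering salaries from system_hr1: 0

Total: 117973 + 0 = 117973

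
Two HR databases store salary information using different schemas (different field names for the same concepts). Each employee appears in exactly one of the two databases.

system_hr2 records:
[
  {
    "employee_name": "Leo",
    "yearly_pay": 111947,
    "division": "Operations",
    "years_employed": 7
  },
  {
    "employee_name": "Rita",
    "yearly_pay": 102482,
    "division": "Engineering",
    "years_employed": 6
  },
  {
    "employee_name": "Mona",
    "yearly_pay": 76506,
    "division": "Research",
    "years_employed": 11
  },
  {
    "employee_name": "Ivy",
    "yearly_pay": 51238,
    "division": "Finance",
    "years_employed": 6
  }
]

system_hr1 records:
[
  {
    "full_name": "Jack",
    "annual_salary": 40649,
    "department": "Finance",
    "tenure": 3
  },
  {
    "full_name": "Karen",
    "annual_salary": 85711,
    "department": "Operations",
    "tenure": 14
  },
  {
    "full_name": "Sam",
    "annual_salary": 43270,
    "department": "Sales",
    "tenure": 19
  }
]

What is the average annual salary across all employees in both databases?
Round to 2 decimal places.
73114.71

Schema mapping: "yearly_pay" (system_hr2) = "annual_salary" (system_hr1) = annual salary

All salaries: [111947, 102482, 76506, 51238, 40649, 85711, 43270]
Sum: 511803
Count: 7
Average: 511803 / 7 = 73114.71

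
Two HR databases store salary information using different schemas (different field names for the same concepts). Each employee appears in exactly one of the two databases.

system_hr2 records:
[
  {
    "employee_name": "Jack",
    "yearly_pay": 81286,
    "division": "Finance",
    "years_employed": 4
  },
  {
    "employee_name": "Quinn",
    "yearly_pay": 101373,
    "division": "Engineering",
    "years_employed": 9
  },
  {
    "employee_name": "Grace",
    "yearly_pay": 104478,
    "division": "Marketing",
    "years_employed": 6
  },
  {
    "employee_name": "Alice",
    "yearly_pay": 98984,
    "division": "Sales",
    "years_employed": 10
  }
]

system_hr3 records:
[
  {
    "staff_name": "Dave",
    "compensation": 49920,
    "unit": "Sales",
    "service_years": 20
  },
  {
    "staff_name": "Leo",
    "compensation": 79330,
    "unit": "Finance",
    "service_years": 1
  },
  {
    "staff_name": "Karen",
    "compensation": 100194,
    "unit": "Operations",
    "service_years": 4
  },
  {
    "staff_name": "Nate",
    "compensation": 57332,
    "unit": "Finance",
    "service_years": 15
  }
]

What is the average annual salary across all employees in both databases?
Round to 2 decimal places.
84112.13

Schema mapping: "yearly_pay" (system_hr2) = "compensation" (system_hr3) = annual salary

All salaries: [81286, 101373, 104478, 98984, 49920, 79330, 100194, 57332]
Sum: 672897
Count: 8
Average: 672897 / 8 = 84112.13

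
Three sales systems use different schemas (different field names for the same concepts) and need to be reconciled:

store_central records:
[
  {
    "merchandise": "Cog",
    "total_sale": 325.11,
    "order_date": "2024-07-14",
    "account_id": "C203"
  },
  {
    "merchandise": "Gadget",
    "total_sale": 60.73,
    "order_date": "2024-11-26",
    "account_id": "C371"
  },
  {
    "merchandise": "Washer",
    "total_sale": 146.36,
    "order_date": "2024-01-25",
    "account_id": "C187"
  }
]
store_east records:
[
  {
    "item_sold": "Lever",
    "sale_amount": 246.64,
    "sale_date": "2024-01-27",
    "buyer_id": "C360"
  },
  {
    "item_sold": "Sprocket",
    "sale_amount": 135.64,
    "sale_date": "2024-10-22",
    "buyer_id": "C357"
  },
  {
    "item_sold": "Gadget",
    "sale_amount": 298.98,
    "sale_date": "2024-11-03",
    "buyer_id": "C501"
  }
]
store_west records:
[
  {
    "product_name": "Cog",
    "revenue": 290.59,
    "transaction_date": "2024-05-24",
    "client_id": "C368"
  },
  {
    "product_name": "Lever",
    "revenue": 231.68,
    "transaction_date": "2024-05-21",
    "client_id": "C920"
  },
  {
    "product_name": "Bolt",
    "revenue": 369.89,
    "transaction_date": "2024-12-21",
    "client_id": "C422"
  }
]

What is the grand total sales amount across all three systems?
2105.62

Schema reconciliation - all amount fields map to sale amount:

store_central (total_sale): 532.2
store_east (sale_amount): 681.26
store_west (revenue): 892.16

Grand total: 2105.62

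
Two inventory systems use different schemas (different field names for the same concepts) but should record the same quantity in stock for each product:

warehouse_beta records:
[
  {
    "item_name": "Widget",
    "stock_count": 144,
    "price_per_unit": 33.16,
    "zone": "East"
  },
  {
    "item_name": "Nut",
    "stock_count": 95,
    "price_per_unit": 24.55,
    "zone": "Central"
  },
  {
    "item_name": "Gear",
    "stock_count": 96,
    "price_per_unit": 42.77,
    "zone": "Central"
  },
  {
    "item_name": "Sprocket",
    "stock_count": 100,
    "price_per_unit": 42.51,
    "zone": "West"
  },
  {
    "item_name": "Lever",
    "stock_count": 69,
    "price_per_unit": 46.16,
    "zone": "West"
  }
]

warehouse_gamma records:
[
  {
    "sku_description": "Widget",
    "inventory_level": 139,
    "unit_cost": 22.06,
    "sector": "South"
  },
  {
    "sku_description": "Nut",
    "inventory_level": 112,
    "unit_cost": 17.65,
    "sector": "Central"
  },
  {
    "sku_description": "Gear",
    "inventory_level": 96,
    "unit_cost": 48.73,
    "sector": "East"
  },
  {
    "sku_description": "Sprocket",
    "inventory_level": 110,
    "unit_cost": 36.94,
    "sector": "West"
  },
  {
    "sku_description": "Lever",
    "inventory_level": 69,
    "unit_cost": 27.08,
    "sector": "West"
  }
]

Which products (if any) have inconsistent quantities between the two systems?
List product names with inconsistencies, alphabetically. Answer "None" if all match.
Nut, Sprocket, Widget

Schema mappings:
- "item_name" (warehouse_beta) = "sku_description" (warehouse_gamma) = product name
- "stock_count" (warehouse_beta) = "inventory_level" (warehouse_gamma) = quantity

Comparison:
  Widget: 144 vs 139 - MISMATCH
  Nut: 95 vs 112 - MISMATCH
  Gear: 96 vs 96 - MATCH
  Sprocket: 100 vs 110 - MISMATCH
  Lever: 69 vs 69 - MATCH

Products with inconsistencies: Nut, Sprocket, Widget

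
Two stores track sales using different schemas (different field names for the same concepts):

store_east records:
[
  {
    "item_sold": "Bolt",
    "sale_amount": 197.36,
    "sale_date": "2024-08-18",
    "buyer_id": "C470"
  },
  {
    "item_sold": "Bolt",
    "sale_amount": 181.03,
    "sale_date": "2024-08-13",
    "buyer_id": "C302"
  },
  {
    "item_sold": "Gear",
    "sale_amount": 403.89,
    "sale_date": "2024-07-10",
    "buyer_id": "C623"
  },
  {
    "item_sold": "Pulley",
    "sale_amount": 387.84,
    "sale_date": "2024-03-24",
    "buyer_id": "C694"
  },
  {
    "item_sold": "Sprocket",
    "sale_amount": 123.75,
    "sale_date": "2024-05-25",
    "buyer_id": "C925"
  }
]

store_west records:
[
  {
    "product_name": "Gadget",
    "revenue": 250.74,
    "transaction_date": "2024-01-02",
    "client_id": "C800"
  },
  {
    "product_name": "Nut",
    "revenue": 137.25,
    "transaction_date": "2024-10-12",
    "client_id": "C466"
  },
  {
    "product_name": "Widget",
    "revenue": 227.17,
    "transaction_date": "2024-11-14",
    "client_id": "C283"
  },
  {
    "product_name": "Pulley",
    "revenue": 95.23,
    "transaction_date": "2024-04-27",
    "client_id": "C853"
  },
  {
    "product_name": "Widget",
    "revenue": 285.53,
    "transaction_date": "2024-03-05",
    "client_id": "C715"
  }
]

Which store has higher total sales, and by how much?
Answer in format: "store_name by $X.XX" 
store_east by $297.95

Schema mapping: "sale_amount" (store_east) = "revenue" (store_west) = sale amount

Total for store_east: 1293.87
Total for store_west: 995.92

Difference: |1293.87 - 995.92| = 297.95
store_east has higher sales by $297.95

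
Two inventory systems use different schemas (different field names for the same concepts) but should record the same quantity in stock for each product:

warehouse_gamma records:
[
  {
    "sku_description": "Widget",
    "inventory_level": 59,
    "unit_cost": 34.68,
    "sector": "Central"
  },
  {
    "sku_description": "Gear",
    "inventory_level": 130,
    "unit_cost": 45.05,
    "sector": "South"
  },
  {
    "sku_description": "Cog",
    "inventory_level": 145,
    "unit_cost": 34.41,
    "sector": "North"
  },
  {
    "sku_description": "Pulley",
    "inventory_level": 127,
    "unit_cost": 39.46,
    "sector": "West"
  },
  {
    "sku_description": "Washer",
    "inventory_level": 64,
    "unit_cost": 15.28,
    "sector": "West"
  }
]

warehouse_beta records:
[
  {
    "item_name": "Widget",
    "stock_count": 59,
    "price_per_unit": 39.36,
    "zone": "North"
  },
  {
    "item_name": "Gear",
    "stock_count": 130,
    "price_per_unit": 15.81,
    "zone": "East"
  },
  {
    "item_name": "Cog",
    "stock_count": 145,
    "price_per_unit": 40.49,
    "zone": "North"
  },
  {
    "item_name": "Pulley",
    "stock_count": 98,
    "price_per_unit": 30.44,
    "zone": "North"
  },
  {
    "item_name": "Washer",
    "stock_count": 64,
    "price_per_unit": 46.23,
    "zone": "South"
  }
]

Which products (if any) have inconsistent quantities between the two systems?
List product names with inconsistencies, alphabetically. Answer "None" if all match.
Pulley

Schema mappings:
- "sku_description" (warehouse_gamma) = "item_name" (warehouse_beta) = product name
- "inventory_level" (warehouse_gamma) = "stock_count" (warehouse_beta) = quantity

Comparison:
  Widget: 59 vs 59 - MATCH
  Gear: 130 vs 130 - MATCH
  Cog: 145 vs 145 - MATCH
  Pulley: 127 vs 98 - MISMATCH
  Washer: 64 vs 64 - MATCH

Products with inconsistencies: Pulley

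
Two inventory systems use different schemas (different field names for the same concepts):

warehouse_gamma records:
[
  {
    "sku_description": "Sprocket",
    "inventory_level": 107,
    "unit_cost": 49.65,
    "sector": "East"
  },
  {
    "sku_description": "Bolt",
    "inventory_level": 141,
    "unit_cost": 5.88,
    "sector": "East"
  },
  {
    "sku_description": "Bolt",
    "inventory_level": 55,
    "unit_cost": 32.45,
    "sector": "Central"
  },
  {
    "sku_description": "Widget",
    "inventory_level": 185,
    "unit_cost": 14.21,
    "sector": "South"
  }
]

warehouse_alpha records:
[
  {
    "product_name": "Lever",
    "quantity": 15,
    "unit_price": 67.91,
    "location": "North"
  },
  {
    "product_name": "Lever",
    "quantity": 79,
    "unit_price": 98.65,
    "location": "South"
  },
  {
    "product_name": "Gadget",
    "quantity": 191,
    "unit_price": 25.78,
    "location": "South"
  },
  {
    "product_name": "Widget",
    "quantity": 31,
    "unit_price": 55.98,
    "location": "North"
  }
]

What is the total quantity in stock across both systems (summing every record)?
804

To reconcile these schemas, identify the field holding the quantity in stock in each system:
1. In warehouse_gamma it is "inventory_level"
2. In warehouse_alpha it is "quantity"

From warehouse_gamma: 107 + 141 + 55 + 185 = 488
From warehouse_alpha: 15 + 79 + 191 + 31 = 316

Total: 488 + 316 = 804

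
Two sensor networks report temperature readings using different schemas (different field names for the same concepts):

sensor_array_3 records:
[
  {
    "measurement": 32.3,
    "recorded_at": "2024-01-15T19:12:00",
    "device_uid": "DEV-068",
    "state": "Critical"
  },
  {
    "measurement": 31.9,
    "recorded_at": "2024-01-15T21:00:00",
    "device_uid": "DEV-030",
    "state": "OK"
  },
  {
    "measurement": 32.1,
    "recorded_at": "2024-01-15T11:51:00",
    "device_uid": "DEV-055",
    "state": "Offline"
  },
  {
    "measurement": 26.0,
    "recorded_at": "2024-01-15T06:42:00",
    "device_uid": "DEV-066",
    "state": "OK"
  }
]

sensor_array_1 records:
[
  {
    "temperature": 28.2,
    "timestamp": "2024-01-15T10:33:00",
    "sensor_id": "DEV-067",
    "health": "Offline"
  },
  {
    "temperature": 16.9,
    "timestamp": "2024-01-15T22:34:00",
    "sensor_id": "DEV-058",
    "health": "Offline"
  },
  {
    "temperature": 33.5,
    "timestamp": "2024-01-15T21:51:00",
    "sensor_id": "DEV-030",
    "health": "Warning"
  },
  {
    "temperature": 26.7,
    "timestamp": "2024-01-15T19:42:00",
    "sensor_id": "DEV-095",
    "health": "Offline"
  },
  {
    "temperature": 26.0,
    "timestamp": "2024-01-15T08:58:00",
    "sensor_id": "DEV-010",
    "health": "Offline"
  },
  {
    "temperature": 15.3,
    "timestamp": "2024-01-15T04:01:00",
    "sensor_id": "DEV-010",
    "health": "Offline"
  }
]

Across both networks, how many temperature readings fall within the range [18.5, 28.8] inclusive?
4

Schema mapping: "measurement" (sensor_array_3) = "temperature" (sensor_array_1) = temperature

Readings in [18.5, 28.8] from sensor_array_3: 1
Readings in [18.5, 28.8] from sensor_array_1: 3

Total count: 1 + 3 = 4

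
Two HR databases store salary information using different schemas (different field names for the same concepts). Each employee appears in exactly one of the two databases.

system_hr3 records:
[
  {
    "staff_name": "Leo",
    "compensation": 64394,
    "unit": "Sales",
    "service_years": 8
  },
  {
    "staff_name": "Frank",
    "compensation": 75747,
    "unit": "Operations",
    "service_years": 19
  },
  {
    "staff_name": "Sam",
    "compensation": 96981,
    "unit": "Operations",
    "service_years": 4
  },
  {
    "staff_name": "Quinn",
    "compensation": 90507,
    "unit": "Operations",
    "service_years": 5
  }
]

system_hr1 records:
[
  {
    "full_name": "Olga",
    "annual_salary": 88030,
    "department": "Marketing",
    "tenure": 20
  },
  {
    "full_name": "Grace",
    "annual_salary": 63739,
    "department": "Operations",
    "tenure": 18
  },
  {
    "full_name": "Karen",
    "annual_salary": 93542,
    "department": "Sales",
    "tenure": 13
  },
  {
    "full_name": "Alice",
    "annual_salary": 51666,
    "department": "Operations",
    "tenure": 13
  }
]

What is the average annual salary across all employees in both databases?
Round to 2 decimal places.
78075.75

Schema mapping: "compensation" (system_hr3) = "annual_salary" (system_hr1) = annual salary

All salaries: [64394, 75747, 96981, 90507, 88030, 63739, 93542, 51666]
Sum: 624606
Count: 8
Average: 624606 / 8 = 78075.75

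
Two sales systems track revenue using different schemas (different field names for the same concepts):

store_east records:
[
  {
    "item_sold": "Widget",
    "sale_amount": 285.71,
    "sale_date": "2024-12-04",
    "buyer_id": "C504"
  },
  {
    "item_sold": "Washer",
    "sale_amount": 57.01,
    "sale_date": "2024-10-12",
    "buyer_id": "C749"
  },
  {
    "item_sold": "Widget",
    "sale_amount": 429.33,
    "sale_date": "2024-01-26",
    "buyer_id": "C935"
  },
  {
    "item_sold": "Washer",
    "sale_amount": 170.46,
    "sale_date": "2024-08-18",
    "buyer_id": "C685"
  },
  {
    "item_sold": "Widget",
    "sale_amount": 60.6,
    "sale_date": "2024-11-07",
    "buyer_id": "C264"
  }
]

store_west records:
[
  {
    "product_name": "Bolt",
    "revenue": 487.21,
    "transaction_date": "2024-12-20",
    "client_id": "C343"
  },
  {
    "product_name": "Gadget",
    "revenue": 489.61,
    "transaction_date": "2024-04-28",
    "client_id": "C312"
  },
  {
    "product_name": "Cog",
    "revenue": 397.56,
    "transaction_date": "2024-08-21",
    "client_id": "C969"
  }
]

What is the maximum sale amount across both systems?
489.61

Reconcile: "sale_amount" (store_east) = "revenue" (store_west) = sale amount

Maximum in store_east: 429.33
Maximum in store_west: 489.61

Overall maximum: max(429.33, 489.61) = 489.61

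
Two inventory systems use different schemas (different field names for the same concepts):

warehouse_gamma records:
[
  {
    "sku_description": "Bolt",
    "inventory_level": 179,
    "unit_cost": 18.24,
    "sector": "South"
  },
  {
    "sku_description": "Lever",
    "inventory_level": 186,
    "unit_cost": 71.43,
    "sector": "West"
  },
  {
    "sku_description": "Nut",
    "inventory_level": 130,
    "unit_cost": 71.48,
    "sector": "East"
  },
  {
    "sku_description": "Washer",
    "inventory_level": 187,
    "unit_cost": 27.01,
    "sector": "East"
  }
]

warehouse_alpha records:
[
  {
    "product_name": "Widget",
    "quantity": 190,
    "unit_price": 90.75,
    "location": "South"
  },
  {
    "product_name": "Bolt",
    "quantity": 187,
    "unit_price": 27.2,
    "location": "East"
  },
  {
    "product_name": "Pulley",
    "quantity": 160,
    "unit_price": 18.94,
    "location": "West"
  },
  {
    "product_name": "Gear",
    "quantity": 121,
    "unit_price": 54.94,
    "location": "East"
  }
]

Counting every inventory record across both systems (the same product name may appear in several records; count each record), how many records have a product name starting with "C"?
0

Schema mapping: "sku_description" (warehouse_gamma) = "product_name" (warehouse_alpha) = product name

Records with product name starting with "C" in warehouse_gamma: 0
Records with product name starting with "C" in warehouse_alpha: 0

Total: 0 + 0 = 0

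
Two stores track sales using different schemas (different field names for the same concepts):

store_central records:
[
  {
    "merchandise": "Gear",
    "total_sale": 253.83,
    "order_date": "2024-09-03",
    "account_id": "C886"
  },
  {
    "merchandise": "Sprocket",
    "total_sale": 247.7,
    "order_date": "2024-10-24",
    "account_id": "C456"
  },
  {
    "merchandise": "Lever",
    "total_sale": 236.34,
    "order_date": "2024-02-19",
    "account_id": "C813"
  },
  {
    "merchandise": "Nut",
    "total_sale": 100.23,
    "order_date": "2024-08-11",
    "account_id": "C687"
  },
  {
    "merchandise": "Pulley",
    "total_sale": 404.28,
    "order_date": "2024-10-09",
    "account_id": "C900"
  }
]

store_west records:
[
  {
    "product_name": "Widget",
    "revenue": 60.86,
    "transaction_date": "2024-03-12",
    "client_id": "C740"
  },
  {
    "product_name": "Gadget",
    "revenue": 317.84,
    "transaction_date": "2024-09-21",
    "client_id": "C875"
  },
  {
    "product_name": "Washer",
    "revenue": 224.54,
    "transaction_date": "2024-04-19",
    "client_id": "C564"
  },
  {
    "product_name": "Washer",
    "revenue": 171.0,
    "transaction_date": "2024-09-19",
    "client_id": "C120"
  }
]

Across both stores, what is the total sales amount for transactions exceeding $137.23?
1855.53

Schema mapping: "total_sale" (store_central) = "revenue" (store_west) = sale amount

Sum of sales > $137.23 in store_central: 1142.15
Sum of sales > $137.23 in store_west: 713.38

Total: 1142.15 + 713.38 = 1855.53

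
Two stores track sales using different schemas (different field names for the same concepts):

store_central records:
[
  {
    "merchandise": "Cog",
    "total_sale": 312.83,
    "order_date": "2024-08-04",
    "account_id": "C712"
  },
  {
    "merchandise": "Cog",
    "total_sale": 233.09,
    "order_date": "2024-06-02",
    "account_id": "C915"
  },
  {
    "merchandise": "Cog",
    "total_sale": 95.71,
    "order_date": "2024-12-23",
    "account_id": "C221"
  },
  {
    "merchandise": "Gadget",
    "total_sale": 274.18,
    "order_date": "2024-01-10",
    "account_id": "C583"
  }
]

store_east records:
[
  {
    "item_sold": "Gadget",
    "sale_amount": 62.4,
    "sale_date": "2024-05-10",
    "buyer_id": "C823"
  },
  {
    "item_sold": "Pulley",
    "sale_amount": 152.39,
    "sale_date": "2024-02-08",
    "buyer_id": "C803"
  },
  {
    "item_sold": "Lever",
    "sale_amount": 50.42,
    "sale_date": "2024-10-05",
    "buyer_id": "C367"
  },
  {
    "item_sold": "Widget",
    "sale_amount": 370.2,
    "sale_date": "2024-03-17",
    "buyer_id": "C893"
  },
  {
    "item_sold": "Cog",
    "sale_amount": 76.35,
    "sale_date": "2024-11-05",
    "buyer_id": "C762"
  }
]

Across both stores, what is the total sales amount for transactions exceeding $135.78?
1342.69

Schema mapping: "total_sale" (store_central) = "sale_amount" (store_east) = sale amount

Sum of sales > $135.78 in store_central: 820.1
Sum of sales > $135.78 in store_east: 522.59

Total: 820.1 + 522.59 = 1342.69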